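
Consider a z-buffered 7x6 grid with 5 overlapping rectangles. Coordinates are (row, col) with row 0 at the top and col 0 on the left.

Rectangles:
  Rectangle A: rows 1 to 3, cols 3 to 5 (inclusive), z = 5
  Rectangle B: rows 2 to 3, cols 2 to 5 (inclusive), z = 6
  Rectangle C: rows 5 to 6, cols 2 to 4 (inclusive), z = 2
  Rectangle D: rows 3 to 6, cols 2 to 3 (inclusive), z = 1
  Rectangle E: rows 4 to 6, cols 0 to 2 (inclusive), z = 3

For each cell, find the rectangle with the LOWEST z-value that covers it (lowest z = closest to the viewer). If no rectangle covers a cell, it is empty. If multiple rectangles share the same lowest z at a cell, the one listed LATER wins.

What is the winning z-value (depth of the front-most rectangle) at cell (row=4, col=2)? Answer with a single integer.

Check cell (4,2):
  A: rows 1-3 cols 3-5 -> outside (row miss)
  B: rows 2-3 cols 2-5 -> outside (row miss)
  C: rows 5-6 cols 2-4 -> outside (row miss)
  D: rows 3-6 cols 2-3 z=1 -> covers; best now D (z=1)
  E: rows 4-6 cols 0-2 z=3 -> covers; best now D (z=1)
Winner: D at z=1

Answer: 1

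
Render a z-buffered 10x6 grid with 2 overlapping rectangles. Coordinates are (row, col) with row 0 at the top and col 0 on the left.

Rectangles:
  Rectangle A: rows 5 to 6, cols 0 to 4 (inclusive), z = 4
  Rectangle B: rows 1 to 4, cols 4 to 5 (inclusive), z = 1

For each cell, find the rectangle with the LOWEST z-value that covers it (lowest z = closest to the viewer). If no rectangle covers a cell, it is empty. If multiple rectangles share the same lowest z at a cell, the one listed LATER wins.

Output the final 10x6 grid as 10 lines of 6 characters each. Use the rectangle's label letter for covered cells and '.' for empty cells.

......
....BB
....BB
....BB
....BB
AAAAA.
AAAAA.
......
......
......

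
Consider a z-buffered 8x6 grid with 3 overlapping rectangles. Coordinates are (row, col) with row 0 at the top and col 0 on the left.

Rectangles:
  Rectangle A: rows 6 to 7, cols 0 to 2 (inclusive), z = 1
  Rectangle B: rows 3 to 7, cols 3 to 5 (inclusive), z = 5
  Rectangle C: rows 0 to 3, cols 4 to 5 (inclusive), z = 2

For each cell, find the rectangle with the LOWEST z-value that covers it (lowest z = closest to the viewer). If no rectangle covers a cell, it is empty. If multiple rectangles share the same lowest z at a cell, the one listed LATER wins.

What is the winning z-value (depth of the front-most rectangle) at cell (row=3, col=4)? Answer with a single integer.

Check cell (3,4):
  A: rows 6-7 cols 0-2 -> outside (row miss)
  B: rows 3-7 cols 3-5 z=5 -> covers; best now B (z=5)
  C: rows 0-3 cols 4-5 z=2 -> covers; best now C (z=2)
Winner: C at z=2

Answer: 2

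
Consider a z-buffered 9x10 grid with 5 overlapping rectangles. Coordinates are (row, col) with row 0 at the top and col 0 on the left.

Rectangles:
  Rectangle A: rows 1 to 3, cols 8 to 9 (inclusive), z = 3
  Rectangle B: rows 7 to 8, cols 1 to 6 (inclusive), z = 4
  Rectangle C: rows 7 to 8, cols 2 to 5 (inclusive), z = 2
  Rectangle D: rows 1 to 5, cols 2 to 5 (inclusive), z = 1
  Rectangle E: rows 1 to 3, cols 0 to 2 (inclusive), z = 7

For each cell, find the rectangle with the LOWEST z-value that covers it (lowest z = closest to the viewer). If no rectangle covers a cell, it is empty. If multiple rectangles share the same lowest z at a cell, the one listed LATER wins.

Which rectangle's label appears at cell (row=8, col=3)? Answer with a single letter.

Check cell (8,3):
  A: rows 1-3 cols 8-9 -> outside (row miss)
  B: rows 7-8 cols 1-6 z=4 -> covers; best now B (z=4)
  C: rows 7-8 cols 2-5 z=2 -> covers; best now C (z=2)
  D: rows 1-5 cols 2-5 -> outside (row miss)
  E: rows 1-3 cols 0-2 -> outside (row miss)
Winner: C at z=2

Answer: C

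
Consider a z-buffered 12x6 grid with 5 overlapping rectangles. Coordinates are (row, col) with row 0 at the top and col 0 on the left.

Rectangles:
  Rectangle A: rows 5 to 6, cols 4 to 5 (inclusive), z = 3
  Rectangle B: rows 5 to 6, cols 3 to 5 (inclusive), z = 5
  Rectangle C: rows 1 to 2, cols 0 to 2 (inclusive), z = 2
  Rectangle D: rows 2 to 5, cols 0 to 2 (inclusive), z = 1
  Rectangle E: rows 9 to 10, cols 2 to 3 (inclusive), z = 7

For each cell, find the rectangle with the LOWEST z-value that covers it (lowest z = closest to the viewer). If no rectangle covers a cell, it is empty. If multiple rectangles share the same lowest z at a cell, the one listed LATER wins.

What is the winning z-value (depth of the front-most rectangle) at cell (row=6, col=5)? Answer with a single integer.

Answer: 3

Derivation:
Check cell (6,5):
  A: rows 5-6 cols 4-5 z=3 -> covers; best now A (z=3)
  B: rows 5-6 cols 3-5 z=5 -> covers; best now A (z=3)
  C: rows 1-2 cols 0-2 -> outside (row miss)
  D: rows 2-5 cols 0-2 -> outside (row miss)
  E: rows 9-10 cols 2-3 -> outside (row miss)
Winner: A at z=3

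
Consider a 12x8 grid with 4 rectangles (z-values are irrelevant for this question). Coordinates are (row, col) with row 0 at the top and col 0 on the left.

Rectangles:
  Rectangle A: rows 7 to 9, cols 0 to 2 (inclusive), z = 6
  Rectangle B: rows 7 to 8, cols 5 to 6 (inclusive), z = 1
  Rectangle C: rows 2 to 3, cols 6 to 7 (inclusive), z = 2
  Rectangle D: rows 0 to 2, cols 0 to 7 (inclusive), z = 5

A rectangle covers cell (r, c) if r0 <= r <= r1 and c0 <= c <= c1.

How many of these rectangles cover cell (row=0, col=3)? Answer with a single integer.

Check cell (0,3):
  A: rows 7-9 cols 0-2 -> outside (row miss)
  B: rows 7-8 cols 5-6 -> outside (row miss)
  C: rows 2-3 cols 6-7 -> outside (row miss)
  D: rows 0-2 cols 0-7 -> covers
Count covering = 1

Answer: 1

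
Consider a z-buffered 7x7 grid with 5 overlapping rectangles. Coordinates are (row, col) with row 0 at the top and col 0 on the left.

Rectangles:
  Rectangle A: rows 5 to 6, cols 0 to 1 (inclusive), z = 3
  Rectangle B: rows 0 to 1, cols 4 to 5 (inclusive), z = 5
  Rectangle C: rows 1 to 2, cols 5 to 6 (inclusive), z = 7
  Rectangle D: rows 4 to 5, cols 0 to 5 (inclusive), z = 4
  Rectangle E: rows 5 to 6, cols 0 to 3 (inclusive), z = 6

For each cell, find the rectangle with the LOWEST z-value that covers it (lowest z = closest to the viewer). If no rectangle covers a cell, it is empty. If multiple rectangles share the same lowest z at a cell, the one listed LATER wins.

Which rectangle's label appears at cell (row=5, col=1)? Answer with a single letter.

Check cell (5,1):
  A: rows 5-6 cols 0-1 z=3 -> covers; best now A (z=3)
  B: rows 0-1 cols 4-5 -> outside (row miss)
  C: rows 1-2 cols 5-6 -> outside (row miss)
  D: rows 4-5 cols 0-5 z=4 -> covers; best now A (z=3)
  E: rows 5-6 cols 0-3 z=6 -> covers; best now A (z=3)
Winner: A at z=3

Answer: A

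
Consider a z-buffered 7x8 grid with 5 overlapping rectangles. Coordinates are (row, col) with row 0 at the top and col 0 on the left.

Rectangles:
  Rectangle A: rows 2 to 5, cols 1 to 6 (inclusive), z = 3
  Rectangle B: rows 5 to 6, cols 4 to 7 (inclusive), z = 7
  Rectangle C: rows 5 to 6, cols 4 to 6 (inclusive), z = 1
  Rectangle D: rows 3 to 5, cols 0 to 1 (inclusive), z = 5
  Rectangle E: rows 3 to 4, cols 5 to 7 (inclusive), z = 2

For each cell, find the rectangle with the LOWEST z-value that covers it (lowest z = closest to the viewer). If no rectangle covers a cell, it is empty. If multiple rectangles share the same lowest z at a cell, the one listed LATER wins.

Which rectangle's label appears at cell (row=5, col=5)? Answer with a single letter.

Answer: C

Derivation:
Check cell (5,5):
  A: rows 2-5 cols 1-6 z=3 -> covers; best now A (z=3)
  B: rows 5-6 cols 4-7 z=7 -> covers; best now A (z=3)
  C: rows 5-6 cols 4-6 z=1 -> covers; best now C (z=1)
  D: rows 3-5 cols 0-1 -> outside (col miss)
  E: rows 3-4 cols 5-7 -> outside (row miss)
Winner: C at z=1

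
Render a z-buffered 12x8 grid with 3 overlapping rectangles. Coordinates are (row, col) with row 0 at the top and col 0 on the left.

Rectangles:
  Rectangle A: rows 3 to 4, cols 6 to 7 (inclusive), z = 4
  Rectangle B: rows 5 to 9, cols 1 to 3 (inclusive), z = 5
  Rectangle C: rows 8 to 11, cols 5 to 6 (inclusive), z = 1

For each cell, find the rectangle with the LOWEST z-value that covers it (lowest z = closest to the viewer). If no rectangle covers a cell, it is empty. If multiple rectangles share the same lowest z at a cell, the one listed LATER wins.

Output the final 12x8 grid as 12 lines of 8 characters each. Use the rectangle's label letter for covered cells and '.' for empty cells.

........
........
........
......AA
......AA
.BBB....
.BBB....
.BBB....
.BBB.CC.
.BBB.CC.
.....CC.
.....CC.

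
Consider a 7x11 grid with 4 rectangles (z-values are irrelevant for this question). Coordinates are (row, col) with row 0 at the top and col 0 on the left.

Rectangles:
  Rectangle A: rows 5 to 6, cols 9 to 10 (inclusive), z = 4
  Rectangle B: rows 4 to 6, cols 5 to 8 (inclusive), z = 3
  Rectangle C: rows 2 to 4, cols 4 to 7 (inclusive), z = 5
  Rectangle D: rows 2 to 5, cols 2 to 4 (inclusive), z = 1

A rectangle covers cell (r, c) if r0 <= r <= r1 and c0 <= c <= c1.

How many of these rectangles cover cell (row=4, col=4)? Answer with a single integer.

Answer: 2

Derivation:
Check cell (4,4):
  A: rows 5-6 cols 9-10 -> outside (row miss)
  B: rows 4-6 cols 5-8 -> outside (col miss)
  C: rows 2-4 cols 4-7 -> covers
  D: rows 2-5 cols 2-4 -> covers
Count covering = 2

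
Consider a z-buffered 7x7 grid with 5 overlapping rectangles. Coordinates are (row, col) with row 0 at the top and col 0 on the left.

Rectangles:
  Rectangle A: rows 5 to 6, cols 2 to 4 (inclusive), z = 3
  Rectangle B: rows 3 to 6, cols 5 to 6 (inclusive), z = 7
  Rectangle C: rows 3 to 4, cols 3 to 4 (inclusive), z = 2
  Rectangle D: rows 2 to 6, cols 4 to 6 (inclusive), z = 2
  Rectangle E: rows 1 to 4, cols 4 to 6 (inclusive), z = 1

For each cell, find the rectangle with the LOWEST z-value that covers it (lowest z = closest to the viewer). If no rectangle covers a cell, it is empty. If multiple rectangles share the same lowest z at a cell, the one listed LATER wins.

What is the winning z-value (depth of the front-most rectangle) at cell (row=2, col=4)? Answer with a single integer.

Answer: 1

Derivation:
Check cell (2,4):
  A: rows 5-6 cols 2-4 -> outside (row miss)
  B: rows 3-6 cols 5-6 -> outside (row miss)
  C: rows 3-4 cols 3-4 -> outside (row miss)
  D: rows 2-6 cols 4-6 z=2 -> covers; best now D (z=2)
  E: rows 1-4 cols 4-6 z=1 -> covers; best now E (z=1)
Winner: E at z=1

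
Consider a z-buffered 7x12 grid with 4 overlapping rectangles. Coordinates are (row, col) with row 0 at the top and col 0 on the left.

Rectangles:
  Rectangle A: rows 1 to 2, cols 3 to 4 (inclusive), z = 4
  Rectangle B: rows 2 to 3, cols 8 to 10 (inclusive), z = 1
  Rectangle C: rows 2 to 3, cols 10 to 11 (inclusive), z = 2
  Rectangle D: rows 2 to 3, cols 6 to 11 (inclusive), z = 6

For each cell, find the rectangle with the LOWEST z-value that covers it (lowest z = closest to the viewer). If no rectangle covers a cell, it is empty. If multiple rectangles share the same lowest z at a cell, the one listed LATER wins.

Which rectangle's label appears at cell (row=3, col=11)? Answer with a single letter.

Answer: C

Derivation:
Check cell (3,11):
  A: rows 1-2 cols 3-4 -> outside (row miss)
  B: rows 2-3 cols 8-10 -> outside (col miss)
  C: rows 2-3 cols 10-11 z=2 -> covers; best now C (z=2)
  D: rows 2-3 cols 6-11 z=6 -> covers; best now C (z=2)
Winner: C at z=2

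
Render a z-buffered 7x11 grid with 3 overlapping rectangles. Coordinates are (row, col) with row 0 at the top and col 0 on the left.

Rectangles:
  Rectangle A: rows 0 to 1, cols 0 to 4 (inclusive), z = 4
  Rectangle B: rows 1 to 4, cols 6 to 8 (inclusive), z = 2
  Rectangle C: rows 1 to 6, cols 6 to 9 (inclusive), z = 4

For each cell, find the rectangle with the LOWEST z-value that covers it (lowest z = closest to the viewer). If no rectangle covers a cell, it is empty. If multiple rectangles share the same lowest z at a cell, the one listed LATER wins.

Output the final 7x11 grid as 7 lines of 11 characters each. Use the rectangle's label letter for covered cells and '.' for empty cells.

AAAAA......
AAAAA.BBBC.
......BBBC.
......BBBC.
......BBBC.
......CCCC.
......CCCC.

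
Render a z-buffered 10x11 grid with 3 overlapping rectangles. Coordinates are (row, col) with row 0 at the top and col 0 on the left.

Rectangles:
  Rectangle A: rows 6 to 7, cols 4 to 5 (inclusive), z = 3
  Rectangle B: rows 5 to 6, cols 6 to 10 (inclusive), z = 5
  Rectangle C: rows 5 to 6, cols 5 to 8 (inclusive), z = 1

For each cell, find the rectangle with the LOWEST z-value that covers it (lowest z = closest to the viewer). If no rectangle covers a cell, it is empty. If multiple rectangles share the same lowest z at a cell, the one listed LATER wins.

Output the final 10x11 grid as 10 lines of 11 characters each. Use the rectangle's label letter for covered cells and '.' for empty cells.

...........
...........
...........
...........
...........
.....CCCCBB
....ACCCCBB
....AA.....
...........
...........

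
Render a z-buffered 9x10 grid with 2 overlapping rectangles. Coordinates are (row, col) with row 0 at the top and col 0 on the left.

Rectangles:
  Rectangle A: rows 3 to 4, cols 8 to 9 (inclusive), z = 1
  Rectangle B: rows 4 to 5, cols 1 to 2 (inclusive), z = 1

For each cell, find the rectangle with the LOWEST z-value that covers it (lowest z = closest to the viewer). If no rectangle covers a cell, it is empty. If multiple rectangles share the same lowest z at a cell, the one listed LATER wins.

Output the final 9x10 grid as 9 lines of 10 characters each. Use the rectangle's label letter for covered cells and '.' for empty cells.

..........
..........
..........
........AA
.BB.....AA
.BB.......
..........
..........
..........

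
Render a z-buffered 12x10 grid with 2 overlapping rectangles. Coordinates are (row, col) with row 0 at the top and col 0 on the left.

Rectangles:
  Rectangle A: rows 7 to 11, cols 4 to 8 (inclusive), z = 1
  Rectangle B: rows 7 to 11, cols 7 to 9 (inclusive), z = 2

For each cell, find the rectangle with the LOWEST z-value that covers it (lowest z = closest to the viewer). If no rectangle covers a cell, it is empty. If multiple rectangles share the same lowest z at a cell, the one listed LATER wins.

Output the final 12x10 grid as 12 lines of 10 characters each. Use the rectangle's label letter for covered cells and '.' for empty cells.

..........
..........
..........
..........
..........
..........
..........
....AAAAAB
....AAAAAB
....AAAAAB
....AAAAAB
....AAAAAB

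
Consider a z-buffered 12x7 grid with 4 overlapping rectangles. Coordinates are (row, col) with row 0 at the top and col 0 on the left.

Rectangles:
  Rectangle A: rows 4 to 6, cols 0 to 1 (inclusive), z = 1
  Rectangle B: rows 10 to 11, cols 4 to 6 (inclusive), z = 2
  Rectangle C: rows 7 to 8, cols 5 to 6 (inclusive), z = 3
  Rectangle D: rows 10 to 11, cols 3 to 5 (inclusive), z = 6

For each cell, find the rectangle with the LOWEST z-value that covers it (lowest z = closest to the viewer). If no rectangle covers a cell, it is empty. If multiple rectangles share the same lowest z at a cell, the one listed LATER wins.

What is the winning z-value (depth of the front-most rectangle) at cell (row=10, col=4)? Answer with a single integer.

Answer: 2

Derivation:
Check cell (10,4):
  A: rows 4-6 cols 0-1 -> outside (row miss)
  B: rows 10-11 cols 4-6 z=2 -> covers; best now B (z=2)
  C: rows 7-8 cols 5-6 -> outside (row miss)
  D: rows 10-11 cols 3-5 z=6 -> covers; best now B (z=2)
Winner: B at z=2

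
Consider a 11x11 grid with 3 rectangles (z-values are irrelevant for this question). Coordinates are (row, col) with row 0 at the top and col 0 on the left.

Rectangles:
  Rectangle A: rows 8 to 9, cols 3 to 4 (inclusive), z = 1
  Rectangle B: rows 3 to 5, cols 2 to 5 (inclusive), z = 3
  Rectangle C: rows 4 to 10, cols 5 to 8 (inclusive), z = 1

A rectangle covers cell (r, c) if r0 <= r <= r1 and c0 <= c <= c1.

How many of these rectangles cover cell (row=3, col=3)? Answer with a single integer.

Check cell (3,3):
  A: rows 8-9 cols 3-4 -> outside (row miss)
  B: rows 3-5 cols 2-5 -> covers
  C: rows 4-10 cols 5-8 -> outside (row miss)
Count covering = 1

Answer: 1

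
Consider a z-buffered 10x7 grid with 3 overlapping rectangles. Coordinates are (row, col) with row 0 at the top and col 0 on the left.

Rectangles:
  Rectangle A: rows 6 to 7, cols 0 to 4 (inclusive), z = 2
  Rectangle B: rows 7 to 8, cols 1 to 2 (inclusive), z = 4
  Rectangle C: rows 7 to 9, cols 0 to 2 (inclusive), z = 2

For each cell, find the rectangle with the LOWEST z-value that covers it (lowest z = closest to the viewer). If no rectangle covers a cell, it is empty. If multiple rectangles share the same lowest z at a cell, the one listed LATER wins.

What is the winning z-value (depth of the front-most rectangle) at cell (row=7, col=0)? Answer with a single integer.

Answer: 2

Derivation:
Check cell (7,0):
  A: rows 6-7 cols 0-4 z=2 -> covers; best now A (z=2)
  B: rows 7-8 cols 1-2 -> outside (col miss)
  C: rows 7-9 cols 0-2 z=2 -> covers; best now C (z=2)
Winner: C at z=2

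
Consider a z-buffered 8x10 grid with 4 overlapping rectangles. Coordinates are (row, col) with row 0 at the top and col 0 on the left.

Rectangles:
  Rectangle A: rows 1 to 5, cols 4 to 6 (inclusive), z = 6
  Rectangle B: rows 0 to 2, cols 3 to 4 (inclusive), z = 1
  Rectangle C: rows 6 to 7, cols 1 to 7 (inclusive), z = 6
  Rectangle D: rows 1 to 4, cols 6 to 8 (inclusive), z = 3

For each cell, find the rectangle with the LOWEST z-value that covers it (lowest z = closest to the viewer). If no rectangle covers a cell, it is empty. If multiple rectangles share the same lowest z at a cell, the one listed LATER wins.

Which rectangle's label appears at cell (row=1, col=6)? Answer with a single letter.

Answer: D

Derivation:
Check cell (1,6):
  A: rows 1-5 cols 4-6 z=6 -> covers; best now A (z=6)
  B: rows 0-2 cols 3-4 -> outside (col miss)
  C: rows 6-7 cols 1-7 -> outside (row miss)
  D: rows 1-4 cols 6-8 z=3 -> covers; best now D (z=3)
Winner: D at z=3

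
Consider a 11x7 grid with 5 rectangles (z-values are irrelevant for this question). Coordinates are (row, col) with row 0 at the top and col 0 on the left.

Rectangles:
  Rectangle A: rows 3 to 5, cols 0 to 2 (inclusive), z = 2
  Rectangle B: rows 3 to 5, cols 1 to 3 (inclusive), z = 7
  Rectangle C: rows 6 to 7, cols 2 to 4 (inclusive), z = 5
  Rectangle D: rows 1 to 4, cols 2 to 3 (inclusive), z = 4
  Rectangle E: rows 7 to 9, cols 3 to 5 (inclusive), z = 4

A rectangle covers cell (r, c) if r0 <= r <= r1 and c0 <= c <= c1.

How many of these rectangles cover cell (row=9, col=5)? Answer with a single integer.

Check cell (9,5):
  A: rows 3-5 cols 0-2 -> outside (row miss)
  B: rows 3-5 cols 1-3 -> outside (row miss)
  C: rows 6-7 cols 2-4 -> outside (row miss)
  D: rows 1-4 cols 2-3 -> outside (row miss)
  E: rows 7-9 cols 3-5 -> covers
Count covering = 1

Answer: 1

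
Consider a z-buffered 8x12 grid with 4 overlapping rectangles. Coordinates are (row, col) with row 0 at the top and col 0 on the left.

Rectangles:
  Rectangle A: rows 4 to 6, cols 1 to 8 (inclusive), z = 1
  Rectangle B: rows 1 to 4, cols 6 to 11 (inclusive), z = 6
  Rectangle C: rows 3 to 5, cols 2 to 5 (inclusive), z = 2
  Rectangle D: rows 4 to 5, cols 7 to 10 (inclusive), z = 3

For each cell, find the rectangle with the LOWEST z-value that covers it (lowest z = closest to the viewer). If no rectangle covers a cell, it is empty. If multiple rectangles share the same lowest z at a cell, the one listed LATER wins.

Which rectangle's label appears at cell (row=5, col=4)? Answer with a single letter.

Answer: A

Derivation:
Check cell (5,4):
  A: rows 4-6 cols 1-8 z=1 -> covers; best now A (z=1)
  B: rows 1-4 cols 6-11 -> outside (row miss)
  C: rows 3-5 cols 2-5 z=2 -> covers; best now A (z=1)
  D: rows 4-5 cols 7-10 -> outside (col miss)
Winner: A at z=1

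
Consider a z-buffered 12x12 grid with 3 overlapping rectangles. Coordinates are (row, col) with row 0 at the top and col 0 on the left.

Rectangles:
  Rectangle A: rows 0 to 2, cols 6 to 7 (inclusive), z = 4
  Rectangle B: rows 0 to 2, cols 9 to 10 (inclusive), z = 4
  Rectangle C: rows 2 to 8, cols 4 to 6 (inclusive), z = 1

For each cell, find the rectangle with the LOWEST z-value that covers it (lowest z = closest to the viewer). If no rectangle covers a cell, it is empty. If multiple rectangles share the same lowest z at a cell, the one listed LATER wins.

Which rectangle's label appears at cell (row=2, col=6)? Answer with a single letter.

Check cell (2,6):
  A: rows 0-2 cols 6-7 z=4 -> covers; best now A (z=4)
  B: rows 0-2 cols 9-10 -> outside (col miss)
  C: rows 2-8 cols 4-6 z=1 -> covers; best now C (z=1)
Winner: C at z=1

Answer: C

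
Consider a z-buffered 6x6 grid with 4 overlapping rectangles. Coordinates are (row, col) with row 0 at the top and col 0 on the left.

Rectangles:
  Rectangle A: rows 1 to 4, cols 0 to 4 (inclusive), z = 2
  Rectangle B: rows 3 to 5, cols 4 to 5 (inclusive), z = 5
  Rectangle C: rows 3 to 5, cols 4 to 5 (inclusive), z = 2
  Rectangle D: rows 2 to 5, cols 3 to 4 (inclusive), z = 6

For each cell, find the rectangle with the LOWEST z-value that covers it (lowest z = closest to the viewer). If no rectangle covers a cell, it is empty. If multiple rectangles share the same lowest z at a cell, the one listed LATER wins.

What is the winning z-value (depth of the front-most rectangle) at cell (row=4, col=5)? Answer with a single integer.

Check cell (4,5):
  A: rows 1-4 cols 0-4 -> outside (col miss)
  B: rows 3-5 cols 4-5 z=5 -> covers; best now B (z=5)
  C: rows 3-5 cols 4-5 z=2 -> covers; best now C (z=2)
  D: rows 2-5 cols 3-4 -> outside (col miss)
Winner: C at z=2

Answer: 2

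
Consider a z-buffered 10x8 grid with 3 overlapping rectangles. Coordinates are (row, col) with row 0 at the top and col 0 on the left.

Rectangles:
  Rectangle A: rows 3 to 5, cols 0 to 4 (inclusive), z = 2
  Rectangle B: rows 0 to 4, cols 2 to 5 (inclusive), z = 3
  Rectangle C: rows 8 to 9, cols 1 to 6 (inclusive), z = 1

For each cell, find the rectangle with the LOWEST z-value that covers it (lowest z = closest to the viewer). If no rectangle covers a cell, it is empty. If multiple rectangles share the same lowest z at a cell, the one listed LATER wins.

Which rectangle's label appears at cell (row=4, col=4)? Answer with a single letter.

Answer: A

Derivation:
Check cell (4,4):
  A: rows 3-5 cols 0-4 z=2 -> covers; best now A (z=2)
  B: rows 0-4 cols 2-5 z=3 -> covers; best now A (z=2)
  C: rows 8-9 cols 1-6 -> outside (row miss)
Winner: A at z=2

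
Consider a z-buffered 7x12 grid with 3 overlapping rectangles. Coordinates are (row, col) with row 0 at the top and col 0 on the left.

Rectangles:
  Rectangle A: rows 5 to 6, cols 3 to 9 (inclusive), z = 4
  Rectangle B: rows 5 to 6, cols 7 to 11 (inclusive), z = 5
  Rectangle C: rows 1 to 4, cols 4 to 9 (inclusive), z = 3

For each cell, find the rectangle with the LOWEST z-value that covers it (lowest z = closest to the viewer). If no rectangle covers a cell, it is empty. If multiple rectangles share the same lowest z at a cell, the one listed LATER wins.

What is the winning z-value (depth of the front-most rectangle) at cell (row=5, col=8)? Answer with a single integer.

Answer: 4

Derivation:
Check cell (5,8):
  A: rows 5-6 cols 3-9 z=4 -> covers; best now A (z=4)
  B: rows 5-6 cols 7-11 z=5 -> covers; best now A (z=4)
  C: rows 1-4 cols 4-9 -> outside (row miss)
Winner: A at z=4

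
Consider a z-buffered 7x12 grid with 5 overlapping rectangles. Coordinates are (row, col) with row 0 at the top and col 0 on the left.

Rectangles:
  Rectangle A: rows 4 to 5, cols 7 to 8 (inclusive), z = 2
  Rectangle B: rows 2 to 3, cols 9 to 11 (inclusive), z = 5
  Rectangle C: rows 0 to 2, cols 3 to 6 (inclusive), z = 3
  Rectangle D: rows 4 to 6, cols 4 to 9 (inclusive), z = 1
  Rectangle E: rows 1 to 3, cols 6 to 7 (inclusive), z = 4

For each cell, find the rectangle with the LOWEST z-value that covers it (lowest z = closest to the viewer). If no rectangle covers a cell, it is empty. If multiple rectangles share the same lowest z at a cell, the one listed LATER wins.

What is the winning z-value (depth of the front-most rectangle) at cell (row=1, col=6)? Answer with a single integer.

Answer: 3

Derivation:
Check cell (1,6):
  A: rows 4-5 cols 7-8 -> outside (row miss)
  B: rows 2-3 cols 9-11 -> outside (row miss)
  C: rows 0-2 cols 3-6 z=3 -> covers; best now C (z=3)
  D: rows 4-6 cols 4-9 -> outside (row miss)
  E: rows 1-3 cols 6-7 z=4 -> covers; best now C (z=3)
Winner: C at z=3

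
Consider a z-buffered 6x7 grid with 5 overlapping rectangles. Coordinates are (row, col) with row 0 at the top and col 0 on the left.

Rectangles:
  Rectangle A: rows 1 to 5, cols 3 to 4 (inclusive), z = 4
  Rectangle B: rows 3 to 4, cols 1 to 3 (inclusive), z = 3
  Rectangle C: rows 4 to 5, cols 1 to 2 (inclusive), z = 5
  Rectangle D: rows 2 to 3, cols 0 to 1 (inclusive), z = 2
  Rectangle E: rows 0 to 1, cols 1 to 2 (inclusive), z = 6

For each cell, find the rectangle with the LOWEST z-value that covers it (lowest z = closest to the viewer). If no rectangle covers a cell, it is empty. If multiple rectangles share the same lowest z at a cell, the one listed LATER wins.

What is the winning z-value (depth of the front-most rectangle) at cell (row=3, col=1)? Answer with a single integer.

Check cell (3,1):
  A: rows 1-5 cols 3-4 -> outside (col miss)
  B: rows 3-4 cols 1-3 z=3 -> covers; best now B (z=3)
  C: rows 4-5 cols 1-2 -> outside (row miss)
  D: rows 2-3 cols 0-1 z=2 -> covers; best now D (z=2)
  E: rows 0-1 cols 1-2 -> outside (row miss)
Winner: D at z=2

Answer: 2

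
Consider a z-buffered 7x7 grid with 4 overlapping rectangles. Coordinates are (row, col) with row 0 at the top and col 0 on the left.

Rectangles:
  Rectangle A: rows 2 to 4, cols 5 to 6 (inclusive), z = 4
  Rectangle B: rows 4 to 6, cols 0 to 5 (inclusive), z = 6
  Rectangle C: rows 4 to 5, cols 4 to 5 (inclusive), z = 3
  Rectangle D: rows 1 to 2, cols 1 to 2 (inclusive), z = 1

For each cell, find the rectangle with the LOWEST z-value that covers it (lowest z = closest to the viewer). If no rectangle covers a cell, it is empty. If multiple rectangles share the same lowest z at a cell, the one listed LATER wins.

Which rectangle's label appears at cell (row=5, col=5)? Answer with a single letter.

Check cell (5,5):
  A: rows 2-4 cols 5-6 -> outside (row miss)
  B: rows 4-6 cols 0-5 z=6 -> covers; best now B (z=6)
  C: rows 4-5 cols 4-5 z=3 -> covers; best now C (z=3)
  D: rows 1-2 cols 1-2 -> outside (row miss)
Winner: C at z=3

Answer: C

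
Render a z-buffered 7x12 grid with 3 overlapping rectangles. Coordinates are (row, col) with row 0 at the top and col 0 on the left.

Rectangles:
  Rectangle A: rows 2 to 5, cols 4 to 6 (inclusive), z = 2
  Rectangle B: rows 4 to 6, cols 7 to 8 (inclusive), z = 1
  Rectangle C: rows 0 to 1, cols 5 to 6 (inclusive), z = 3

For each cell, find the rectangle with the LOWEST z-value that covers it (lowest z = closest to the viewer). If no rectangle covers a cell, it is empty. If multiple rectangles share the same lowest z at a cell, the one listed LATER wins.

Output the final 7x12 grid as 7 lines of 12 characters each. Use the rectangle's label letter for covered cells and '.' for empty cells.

.....CC.....
.....CC.....
....AAA.....
....AAA.....
....AAABB...
....AAABB...
.......BB...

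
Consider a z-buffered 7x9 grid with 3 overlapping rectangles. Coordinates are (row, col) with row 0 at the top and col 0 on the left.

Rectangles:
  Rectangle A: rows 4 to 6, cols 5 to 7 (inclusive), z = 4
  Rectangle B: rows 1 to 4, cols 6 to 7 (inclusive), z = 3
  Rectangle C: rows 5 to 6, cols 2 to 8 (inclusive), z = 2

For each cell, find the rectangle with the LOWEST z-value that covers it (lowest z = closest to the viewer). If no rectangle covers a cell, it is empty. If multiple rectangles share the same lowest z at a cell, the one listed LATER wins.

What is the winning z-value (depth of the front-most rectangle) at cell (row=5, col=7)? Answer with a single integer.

Check cell (5,7):
  A: rows 4-6 cols 5-7 z=4 -> covers; best now A (z=4)
  B: rows 1-4 cols 6-7 -> outside (row miss)
  C: rows 5-6 cols 2-8 z=2 -> covers; best now C (z=2)
Winner: C at z=2

Answer: 2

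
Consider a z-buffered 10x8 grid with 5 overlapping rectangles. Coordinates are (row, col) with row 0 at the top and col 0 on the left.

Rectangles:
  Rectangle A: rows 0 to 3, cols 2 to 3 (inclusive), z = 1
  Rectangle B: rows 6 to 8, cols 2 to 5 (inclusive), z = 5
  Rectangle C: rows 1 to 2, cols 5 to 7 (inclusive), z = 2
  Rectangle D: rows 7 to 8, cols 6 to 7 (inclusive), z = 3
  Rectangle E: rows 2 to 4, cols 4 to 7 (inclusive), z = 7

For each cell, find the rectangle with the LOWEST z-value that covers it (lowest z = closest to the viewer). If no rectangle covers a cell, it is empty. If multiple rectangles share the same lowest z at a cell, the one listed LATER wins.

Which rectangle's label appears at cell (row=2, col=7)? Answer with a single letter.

Answer: C

Derivation:
Check cell (2,7):
  A: rows 0-3 cols 2-3 -> outside (col miss)
  B: rows 6-8 cols 2-5 -> outside (row miss)
  C: rows 1-2 cols 5-7 z=2 -> covers; best now C (z=2)
  D: rows 7-8 cols 6-7 -> outside (row miss)
  E: rows 2-4 cols 4-7 z=7 -> covers; best now C (z=2)
Winner: C at z=2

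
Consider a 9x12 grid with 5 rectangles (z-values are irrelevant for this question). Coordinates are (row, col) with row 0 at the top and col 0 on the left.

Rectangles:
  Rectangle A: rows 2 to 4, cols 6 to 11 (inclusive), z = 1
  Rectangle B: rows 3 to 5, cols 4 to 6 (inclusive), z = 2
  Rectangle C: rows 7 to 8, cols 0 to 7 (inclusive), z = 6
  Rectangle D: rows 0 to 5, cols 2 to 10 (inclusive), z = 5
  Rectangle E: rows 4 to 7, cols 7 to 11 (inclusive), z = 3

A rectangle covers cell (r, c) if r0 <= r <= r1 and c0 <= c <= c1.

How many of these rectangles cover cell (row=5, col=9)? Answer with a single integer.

Answer: 2

Derivation:
Check cell (5,9):
  A: rows 2-4 cols 6-11 -> outside (row miss)
  B: rows 3-5 cols 4-6 -> outside (col miss)
  C: rows 7-8 cols 0-7 -> outside (row miss)
  D: rows 0-5 cols 2-10 -> covers
  E: rows 4-7 cols 7-11 -> covers
Count covering = 2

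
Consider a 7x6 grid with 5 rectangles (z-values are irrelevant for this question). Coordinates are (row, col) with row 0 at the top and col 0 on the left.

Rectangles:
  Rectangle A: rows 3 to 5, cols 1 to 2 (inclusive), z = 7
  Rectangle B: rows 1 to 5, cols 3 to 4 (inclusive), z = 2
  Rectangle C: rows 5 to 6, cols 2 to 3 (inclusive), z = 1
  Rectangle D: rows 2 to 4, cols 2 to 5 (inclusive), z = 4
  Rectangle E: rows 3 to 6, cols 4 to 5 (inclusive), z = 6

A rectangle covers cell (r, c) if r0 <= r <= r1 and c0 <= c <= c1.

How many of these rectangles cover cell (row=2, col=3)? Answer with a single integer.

Answer: 2

Derivation:
Check cell (2,3):
  A: rows 3-5 cols 1-2 -> outside (row miss)
  B: rows 1-5 cols 3-4 -> covers
  C: rows 5-6 cols 2-3 -> outside (row miss)
  D: rows 2-4 cols 2-5 -> covers
  E: rows 3-6 cols 4-5 -> outside (row miss)
Count covering = 2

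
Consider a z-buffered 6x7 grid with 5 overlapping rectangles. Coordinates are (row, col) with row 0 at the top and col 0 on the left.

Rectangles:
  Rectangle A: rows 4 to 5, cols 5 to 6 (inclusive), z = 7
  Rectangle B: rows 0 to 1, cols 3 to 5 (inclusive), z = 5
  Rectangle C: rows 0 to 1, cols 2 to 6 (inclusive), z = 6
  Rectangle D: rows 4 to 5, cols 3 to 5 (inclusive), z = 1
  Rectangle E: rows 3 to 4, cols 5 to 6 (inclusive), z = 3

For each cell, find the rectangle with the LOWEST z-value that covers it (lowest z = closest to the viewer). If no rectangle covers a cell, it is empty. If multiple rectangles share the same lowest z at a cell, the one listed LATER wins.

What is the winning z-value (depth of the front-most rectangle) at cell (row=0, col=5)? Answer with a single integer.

Check cell (0,5):
  A: rows 4-5 cols 5-6 -> outside (row miss)
  B: rows 0-1 cols 3-5 z=5 -> covers; best now B (z=5)
  C: rows 0-1 cols 2-6 z=6 -> covers; best now B (z=5)
  D: rows 4-5 cols 3-5 -> outside (row miss)
  E: rows 3-4 cols 5-6 -> outside (row miss)
Winner: B at z=5

Answer: 5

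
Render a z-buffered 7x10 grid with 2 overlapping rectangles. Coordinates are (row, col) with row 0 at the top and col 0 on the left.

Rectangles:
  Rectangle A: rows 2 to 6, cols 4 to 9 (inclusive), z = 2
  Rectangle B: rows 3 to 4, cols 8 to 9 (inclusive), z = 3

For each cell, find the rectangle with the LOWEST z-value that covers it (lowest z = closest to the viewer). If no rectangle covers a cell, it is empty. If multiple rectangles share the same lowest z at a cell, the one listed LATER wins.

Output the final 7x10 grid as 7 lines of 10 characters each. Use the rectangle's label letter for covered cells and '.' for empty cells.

..........
..........
....AAAAAA
....AAAAAA
....AAAAAA
....AAAAAA
....AAAAAA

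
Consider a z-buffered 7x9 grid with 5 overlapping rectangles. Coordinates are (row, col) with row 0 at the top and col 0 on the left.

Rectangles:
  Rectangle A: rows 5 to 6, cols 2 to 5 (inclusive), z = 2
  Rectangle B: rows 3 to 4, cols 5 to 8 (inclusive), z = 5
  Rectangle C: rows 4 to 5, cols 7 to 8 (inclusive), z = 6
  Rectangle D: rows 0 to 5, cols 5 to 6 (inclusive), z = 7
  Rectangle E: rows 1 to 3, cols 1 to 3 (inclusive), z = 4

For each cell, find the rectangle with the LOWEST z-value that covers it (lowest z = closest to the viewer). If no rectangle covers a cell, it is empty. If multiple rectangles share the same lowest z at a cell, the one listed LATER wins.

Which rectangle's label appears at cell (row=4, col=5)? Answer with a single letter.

Check cell (4,5):
  A: rows 5-6 cols 2-5 -> outside (row miss)
  B: rows 3-4 cols 5-8 z=5 -> covers; best now B (z=5)
  C: rows 4-5 cols 7-8 -> outside (col miss)
  D: rows 0-5 cols 5-6 z=7 -> covers; best now B (z=5)
  E: rows 1-3 cols 1-3 -> outside (row miss)
Winner: B at z=5

Answer: B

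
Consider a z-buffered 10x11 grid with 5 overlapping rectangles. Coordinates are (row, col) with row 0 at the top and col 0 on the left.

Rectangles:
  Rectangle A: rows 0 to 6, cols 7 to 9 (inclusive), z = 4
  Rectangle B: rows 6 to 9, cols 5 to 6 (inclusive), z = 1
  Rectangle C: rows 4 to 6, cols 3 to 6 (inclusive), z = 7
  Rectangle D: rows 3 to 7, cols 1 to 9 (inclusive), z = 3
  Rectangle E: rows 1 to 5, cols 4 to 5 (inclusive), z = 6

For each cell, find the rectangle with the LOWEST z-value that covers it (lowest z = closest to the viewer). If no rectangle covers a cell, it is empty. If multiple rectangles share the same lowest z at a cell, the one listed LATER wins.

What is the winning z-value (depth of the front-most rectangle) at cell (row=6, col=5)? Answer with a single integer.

Answer: 1

Derivation:
Check cell (6,5):
  A: rows 0-6 cols 7-9 -> outside (col miss)
  B: rows 6-9 cols 5-6 z=1 -> covers; best now B (z=1)
  C: rows 4-6 cols 3-6 z=7 -> covers; best now B (z=1)
  D: rows 3-7 cols 1-9 z=3 -> covers; best now B (z=1)
  E: rows 1-5 cols 4-5 -> outside (row miss)
Winner: B at z=1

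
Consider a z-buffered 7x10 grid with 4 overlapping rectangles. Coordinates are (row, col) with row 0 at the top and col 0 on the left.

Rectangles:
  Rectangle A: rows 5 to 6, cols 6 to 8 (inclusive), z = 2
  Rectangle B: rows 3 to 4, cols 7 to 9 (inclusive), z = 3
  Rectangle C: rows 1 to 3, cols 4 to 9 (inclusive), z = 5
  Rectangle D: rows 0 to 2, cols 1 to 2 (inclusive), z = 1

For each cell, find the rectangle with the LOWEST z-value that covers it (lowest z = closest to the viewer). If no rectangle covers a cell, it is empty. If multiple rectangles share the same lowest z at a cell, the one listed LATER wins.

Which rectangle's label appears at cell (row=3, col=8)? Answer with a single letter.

Check cell (3,8):
  A: rows 5-6 cols 6-8 -> outside (row miss)
  B: rows 3-4 cols 7-9 z=3 -> covers; best now B (z=3)
  C: rows 1-3 cols 4-9 z=5 -> covers; best now B (z=3)
  D: rows 0-2 cols 1-2 -> outside (row miss)
Winner: B at z=3

Answer: B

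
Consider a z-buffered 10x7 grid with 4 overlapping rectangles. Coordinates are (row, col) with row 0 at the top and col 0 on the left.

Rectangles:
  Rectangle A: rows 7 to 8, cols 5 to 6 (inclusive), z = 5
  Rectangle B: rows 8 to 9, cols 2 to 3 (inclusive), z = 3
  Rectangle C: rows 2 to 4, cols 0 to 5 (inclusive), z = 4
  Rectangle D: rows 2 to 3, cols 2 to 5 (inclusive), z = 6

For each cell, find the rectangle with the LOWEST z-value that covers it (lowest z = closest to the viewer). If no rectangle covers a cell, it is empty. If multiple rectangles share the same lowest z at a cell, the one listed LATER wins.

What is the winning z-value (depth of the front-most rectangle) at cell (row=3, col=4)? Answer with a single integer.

Check cell (3,4):
  A: rows 7-8 cols 5-6 -> outside (row miss)
  B: rows 8-9 cols 2-3 -> outside (row miss)
  C: rows 2-4 cols 0-5 z=4 -> covers; best now C (z=4)
  D: rows 2-3 cols 2-5 z=6 -> covers; best now C (z=4)
Winner: C at z=4

Answer: 4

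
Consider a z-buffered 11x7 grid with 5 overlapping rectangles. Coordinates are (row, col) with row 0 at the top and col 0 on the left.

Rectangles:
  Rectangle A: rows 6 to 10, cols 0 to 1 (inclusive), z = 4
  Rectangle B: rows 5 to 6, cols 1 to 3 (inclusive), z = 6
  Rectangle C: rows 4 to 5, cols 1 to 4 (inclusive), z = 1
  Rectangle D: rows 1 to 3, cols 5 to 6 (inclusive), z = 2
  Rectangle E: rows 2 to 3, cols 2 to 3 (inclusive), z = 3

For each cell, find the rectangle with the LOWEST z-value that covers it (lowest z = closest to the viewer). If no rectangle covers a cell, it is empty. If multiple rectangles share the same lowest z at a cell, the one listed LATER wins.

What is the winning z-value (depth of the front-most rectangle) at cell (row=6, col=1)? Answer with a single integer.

Answer: 4

Derivation:
Check cell (6,1):
  A: rows 6-10 cols 0-1 z=4 -> covers; best now A (z=4)
  B: rows 5-6 cols 1-3 z=6 -> covers; best now A (z=4)
  C: rows 4-5 cols 1-4 -> outside (row miss)
  D: rows 1-3 cols 5-6 -> outside (row miss)
  E: rows 2-3 cols 2-3 -> outside (row miss)
Winner: A at z=4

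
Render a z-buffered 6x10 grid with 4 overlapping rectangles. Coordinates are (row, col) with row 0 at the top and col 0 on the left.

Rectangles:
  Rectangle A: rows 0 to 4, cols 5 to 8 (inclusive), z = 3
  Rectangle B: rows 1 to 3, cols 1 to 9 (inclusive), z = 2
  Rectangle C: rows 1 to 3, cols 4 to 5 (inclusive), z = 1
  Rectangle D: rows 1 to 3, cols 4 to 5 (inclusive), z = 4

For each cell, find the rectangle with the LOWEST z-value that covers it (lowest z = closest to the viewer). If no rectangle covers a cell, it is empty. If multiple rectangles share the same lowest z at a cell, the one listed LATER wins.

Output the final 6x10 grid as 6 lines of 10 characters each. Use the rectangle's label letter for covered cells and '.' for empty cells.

.....AAAA.
.BBBCCBBBB
.BBBCCBBBB
.BBBCCBBBB
.....AAAA.
..........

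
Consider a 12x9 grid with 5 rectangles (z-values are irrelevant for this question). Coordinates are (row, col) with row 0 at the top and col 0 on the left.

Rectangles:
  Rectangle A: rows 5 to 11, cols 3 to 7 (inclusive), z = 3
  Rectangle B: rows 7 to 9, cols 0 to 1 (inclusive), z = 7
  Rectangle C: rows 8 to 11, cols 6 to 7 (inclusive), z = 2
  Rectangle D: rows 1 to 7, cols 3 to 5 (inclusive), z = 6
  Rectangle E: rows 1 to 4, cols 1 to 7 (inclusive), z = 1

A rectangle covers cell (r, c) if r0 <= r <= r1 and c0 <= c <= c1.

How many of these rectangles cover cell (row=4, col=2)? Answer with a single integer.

Check cell (4,2):
  A: rows 5-11 cols 3-7 -> outside (row miss)
  B: rows 7-9 cols 0-1 -> outside (row miss)
  C: rows 8-11 cols 6-7 -> outside (row miss)
  D: rows 1-7 cols 3-5 -> outside (col miss)
  E: rows 1-4 cols 1-7 -> covers
Count covering = 1

Answer: 1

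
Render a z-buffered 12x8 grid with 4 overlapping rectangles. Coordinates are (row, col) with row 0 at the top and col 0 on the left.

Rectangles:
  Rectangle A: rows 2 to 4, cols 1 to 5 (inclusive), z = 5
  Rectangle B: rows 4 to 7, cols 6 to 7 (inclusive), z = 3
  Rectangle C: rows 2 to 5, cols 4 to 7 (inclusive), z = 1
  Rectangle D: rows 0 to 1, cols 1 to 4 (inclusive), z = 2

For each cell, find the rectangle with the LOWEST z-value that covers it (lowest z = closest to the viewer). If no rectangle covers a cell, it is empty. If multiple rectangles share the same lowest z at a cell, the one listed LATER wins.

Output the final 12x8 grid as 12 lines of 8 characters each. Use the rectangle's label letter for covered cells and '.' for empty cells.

.DDDD...
.DDDD...
.AAACCCC
.AAACCCC
.AAACCCC
....CCCC
......BB
......BB
........
........
........
........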